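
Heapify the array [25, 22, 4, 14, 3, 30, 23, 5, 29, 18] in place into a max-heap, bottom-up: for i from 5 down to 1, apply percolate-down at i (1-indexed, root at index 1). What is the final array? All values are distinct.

[30, 29, 25, 22, 18, 4, 23, 5, 14, 3]

sift down from index 5:
  3 vs only child 18 at index 10, swap → [25, 22, 4, 14, 18, 30, 23, 5, 29, 3]
sift down from index 4:
  14 vs larger child 29 at index 9, swap → [25, 22, 4, 29, 18, 30, 23, 5, 14, 3]
sift down from index 3:
  4 vs larger child 30 at index 6, swap → [25, 22, 30, 29, 18, 4, 23, 5, 14, 3]
sift down from index 2:
  22 vs larger child 29 at index 4, swap → [25, 29, 30, 22, 18, 4, 23, 5, 14, 3]
sift down from index 1:
  25 vs larger child 30 at index 3, swap → [30, 29, 25, 22, 18, 4, 23, 5, 14, 3]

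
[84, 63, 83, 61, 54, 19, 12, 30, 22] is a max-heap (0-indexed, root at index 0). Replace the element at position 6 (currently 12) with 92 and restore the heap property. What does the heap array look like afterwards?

[92, 63, 84, 61, 54, 19, 83, 30, 22]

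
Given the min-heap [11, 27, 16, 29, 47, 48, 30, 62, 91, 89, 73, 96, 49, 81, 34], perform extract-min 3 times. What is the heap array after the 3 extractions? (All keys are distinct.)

[29, 47, 30, 62, 49, 48, 34, 81, 91, 89, 73, 96]

extract-min #1 returns 11:
  remove root 11; move last element 34 to root → [34, 27, 16, 29, 47, 48, 30, 62, 91, 89, 73, 96, 49, 81]
  34 vs smaller child 16 at index 2, swap → [16, 27, 34, 29, 47, 48, 30, 62, 91, 89, 73, 96, 49, 81]
  34 vs smaller child 30 at index 6, swap → [16, 27, 30, 29, 47, 48, 34, 62, 91, 89, 73, 96, 49, 81]
extract-min #2 returns 16:
  remove root 16; move last element 81 to root → [81, 27, 30, 29, 47, 48, 34, 62, 91, 89, 73, 96, 49]
  81 vs smaller child 27 at index 1, swap → [27, 81, 30, 29, 47, 48, 34, 62, 91, 89, 73, 96, 49]
  81 vs smaller child 29 at index 3, swap → [27, 29, 30, 81, 47, 48, 34, 62, 91, 89, 73, 96, 49]
  81 vs smaller child 62 at index 7, swap → [27, 29, 30, 62, 47, 48, 34, 81, 91, 89, 73, 96, 49]
extract-min #3 returns 27:
  remove root 27; move last element 49 to root → [49, 29, 30, 62, 47, 48, 34, 81, 91, 89, 73, 96]
  49 vs smaller child 29 at index 1, swap → [29, 49, 30, 62, 47, 48, 34, 81, 91, 89, 73, 96]
  49 vs smaller child 47 at index 4, swap → [29, 47, 30, 62, 49, 48, 34, 81, 91, 89, 73, 96]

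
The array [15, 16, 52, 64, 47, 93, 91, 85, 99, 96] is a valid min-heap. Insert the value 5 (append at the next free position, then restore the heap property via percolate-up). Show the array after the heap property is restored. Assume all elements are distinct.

append 5 at index 10 → [15, 16, 52, 64, 47, 93, 91, 85, 99, 96, 5]
5 < parent 47 at index 4, swap → [15, 16, 52, 64, 5, 93, 91, 85, 99, 96, 47]
5 < parent 16 at index 1, swap → [15, 5, 52, 64, 16, 93, 91, 85, 99, 96, 47]
5 < parent 15 at index 0, swap → [5, 15, 52, 64, 16, 93, 91, 85, 99, 96, 47]

[5, 15, 52, 64, 16, 93, 91, 85, 99, 96, 47]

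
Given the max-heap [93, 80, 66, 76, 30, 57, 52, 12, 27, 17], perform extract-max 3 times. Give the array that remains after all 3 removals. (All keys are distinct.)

extract-max #1 returns 93:
  remove root 93; move last element 17 to root → [17, 80, 66, 76, 30, 57, 52, 12, 27]
  17 vs larger child 80 at index 1, swap → [80, 17, 66, 76, 30, 57, 52, 12, 27]
  17 vs larger child 76 at index 3, swap → [80, 76, 66, 17, 30, 57, 52, 12, 27]
  17 vs larger child 27 at index 8, swap → [80, 76, 66, 27, 30, 57, 52, 12, 17]
extract-max #2 returns 80:
  remove root 80; move last element 17 to root → [17, 76, 66, 27, 30, 57, 52, 12]
  17 vs larger child 76 at index 1, swap → [76, 17, 66, 27, 30, 57, 52, 12]
  17 vs larger child 30 at index 4, swap → [76, 30, 66, 27, 17, 57, 52, 12]
extract-max #3 returns 76:
  remove root 76; move last element 12 to root → [12, 30, 66, 27, 17, 57, 52]
  12 vs larger child 66 at index 2, swap → [66, 30, 12, 27, 17, 57, 52]
  12 vs larger child 57 at index 5, swap → [66, 30, 57, 27, 17, 12, 52]

[66, 30, 57, 27, 17, 12, 52]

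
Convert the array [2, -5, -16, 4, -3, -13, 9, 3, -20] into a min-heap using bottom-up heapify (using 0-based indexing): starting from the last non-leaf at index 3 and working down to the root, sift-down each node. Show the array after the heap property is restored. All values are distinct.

sift down from index 3:
  4 vs smaller child -20 at index 8, swap → [2, -5, -16, -20, -3, -13, 9, 3, 4]
sift down from index 2: already satisfies heap property
sift down from index 1:
  -5 vs smaller child -20 at index 3, swap → [2, -20, -16, -5, -3, -13, 9, 3, 4]
sift down from index 0:
  2 vs smaller child -20 at index 1, swap → [-20, 2, -16, -5, -3, -13, 9, 3, 4]
  2 vs smaller child -5 at index 3, swap → [-20, -5, -16, 2, -3, -13, 9, 3, 4]

[-20, -5, -16, 2, -3, -13, 9, 3, 4]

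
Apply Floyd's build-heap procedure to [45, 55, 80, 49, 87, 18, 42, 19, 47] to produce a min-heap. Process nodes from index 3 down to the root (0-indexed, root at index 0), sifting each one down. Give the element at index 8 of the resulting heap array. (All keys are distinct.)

sift down from index 3:
  49 vs smaller child 19 at index 7, swap → [45, 55, 80, 19, 87, 18, 42, 49, 47]
sift down from index 2:
  80 vs smaller child 18 at index 5, swap → [45, 55, 18, 19, 87, 80, 42, 49, 47]
sift down from index 1:
  55 vs smaller child 19 at index 3, swap → [45, 19, 18, 55, 87, 80, 42, 49, 47]
  55 vs smaller child 47 at index 8, swap → [45, 19, 18, 47, 87, 80, 42, 49, 55]
sift down from index 0:
  45 vs smaller child 18 at index 2, swap → [18, 19, 45, 47, 87, 80, 42, 49, 55]
  45 vs smaller child 42 at index 6, swap → [18, 19, 42, 47, 87, 80, 45, 49, 55]
resulting array: [18, 19, 42, 47, 87, 80, 45, 49, 55]

55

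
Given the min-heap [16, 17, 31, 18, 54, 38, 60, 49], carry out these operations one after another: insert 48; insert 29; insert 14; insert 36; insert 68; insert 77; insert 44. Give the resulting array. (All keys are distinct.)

insert 48:
  append 48 at index 8 → [16, 17, 31, 18, 54, 38, 60, 49, 48] (no swap needed)
insert 29:
  append 29 at index 9 → [16, 17, 31, 18, 54, 38, 60, 49, 48, 29]
  29 < parent 54 at index 4, swap → [16, 17, 31, 18, 29, 38, 60, 49, 48, 54]
insert 14:
  append 14 at index 10 → [16, 17, 31, 18, 29, 38, 60, 49, 48, 54, 14]
  14 < parent 29 at index 4, swap → [16, 17, 31, 18, 14, 38, 60, 49, 48, 54, 29]
  14 < parent 17 at index 1, swap → [16, 14, 31, 18, 17, 38, 60, 49, 48, 54, 29]
  14 < parent 16 at index 0, swap → [14, 16, 31, 18, 17, 38, 60, 49, 48, 54, 29]
insert 36:
  append 36 at index 11 → [14, 16, 31, 18, 17, 38, 60, 49, 48, 54, 29, 36]
  36 < parent 38 at index 5, swap → [14, 16, 31, 18, 17, 36, 60, 49, 48, 54, 29, 38]
insert 68:
  append 68 at index 12 → [14, 16, 31, 18, 17, 36, 60, 49, 48, 54, 29, 38, 68] (no swap needed)
insert 77:
  append 77 at index 13 → [14, 16, 31, 18, 17, 36, 60, 49, 48, 54, 29, 38, 68, 77] (no swap needed)
insert 44:
  append 44 at index 14 → [14, 16, 31, 18, 17, 36, 60, 49, 48, 54, 29, 38, 68, 77, 44]
  44 < parent 60 at index 6, swap → [14, 16, 31, 18, 17, 36, 44, 49, 48, 54, 29, 38, 68, 77, 60]

[14, 16, 31, 18, 17, 36, 44, 49, 48, 54, 29, 38, 68, 77, 60]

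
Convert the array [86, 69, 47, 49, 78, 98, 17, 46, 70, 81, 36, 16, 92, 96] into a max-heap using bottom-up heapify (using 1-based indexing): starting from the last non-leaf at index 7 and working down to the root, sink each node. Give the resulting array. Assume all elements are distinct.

sift down from index 7:
  17 vs only child 96 at index 14, swap → [86, 69, 47, 49, 78, 98, 96, 46, 70, 81, 36, 16, 92, 17]
sift down from index 6: already satisfies heap property
sift down from index 5:
  78 vs larger child 81 at index 10, swap → [86, 69, 47, 49, 81, 98, 96, 46, 70, 78, 36, 16, 92, 17]
sift down from index 4:
  49 vs larger child 70 at index 9, swap → [86, 69, 47, 70, 81, 98, 96, 46, 49, 78, 36, 16, 92, 17]
sift down from index 3:
  47 vs larger child 98 at index 6, swap → [86, 69, 98, 70, 81, 47, 96, 46, 49, 78, 36, 16, 92, 17]
  47 vs larger child 92 at index 13, swap → [86, 69, 98, 70, 81, 92, 96, 46, 49, 78, 36, 16, 47, 17]
sift down from index 2:
  69 vs larger child 81 at index 5, swap → [86, 81, 98, 70, 69, 92, 96, 46, 49, 78, 36, 16, 47, 17]
  69 vs larger child 78 at index 10, swap → [86, 81, 98, 70, 78, 92, 96, 46, 49, 69, 36, 16, 47, 17]
sift down from index 1:
  86 vs larger child 98 at index 3, swap → [98, 81, 86, 70, 78, 92, 96, 46, 49, 69, 36, 16, 47, 17]
  86 vs larger child 96 at index 7, swap → [98, 81, 96, 70, 78, 92, 86, 46, 49, 69, 36, 16, 47, 17]

[98, 81, 96, 70, 78, 92, 86, 46, 49, 69, 36, 16, 47, 17]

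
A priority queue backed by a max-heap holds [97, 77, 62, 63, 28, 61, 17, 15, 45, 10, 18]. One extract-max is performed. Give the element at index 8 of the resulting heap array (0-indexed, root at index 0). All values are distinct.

18

remove root 97; move last element 18 to root → [18, 77, 62, 63, 28, 61, 17, 15, 45, 10]
18 vs larger child 77 at index 1, swap → [77, 18, 62, 63, 28, 61, 17, 15, 45, 10]
18 vs larger child 63 at index 3, swap → [77, 63, 62, 18, 28, 61, 17, 15, 45, 10]
18 vs larger child 45 at index 8, swap → [77, 63, 62, 45, 28, 61, 17, 15, 18, 10]
resulting array: [77, 63, 62, 45, 28, 61, 17, 15, 18, 10]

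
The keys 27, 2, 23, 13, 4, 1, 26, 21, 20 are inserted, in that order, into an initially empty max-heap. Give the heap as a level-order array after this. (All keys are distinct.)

[27, 21, 26, 20, 4, 1, 23, 2, 13]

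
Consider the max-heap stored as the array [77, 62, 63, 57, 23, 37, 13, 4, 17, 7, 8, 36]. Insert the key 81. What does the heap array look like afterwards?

append 81 at index 12 → [77, 62, 63, 57, 23, 37, 13, 4, 17, 7, 8, 36, 81]
81 > parent 37 at index 5, swap → [77, 62, 63, 57, 23, 81, 13, 4, 17, 7, 8, 36, 37]
81 > parent 63 at index 2, swap → [77, 62, 81, 57, 23, 63, 13, 4, 17, 7, 8, 36, 37]
81 > parent 77 at index 0, swap → [81, 62, 77, 57, 23, 63, 13, 4, 17, 7, 8, 36, 37]

[81, 62, 77, 57, 23, 63, 13, 4, 17, 7, 8, 36, 37]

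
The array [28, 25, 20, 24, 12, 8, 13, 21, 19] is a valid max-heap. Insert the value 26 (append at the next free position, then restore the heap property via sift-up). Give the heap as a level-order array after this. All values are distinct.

[28, 26, 20, 24, 25, 8, 13, 21, 19, 12]

append 26 at index 9 → [28, 25, 20, 24, 12, 8, 13, 21, 19, 26]
26 > parent 12 at index 4, swap → [28, 25, 20, 24, 26, 8, 13, 21, 19, 12]
26 > parent 25 at index 1, swap → [28, 26, 20, 24, 25, 8, 13, 21, 19, 12]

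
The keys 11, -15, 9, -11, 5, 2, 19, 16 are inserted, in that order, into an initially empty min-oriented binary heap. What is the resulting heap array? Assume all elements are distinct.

Insert 11:
  append 11 at index 0 → [11] (no swap needed)
Insert -15:
  append -15 at index 1 → [11, -15]
  -15 < parent 11 at index 0, swap → [-15, 11]
Insert 9:
  append 9 at index 2 → [-15, 11, 9] (no swap needed)
Insert -11:
  append -11 at index 3 → [-15, 11, 9, -11]
  -11 < parent 11 at index 1, swap → [-15, -11, 9, 11]
Insert 5:
  append 5 at index 4 → [-15, -11, 9, 11, 5] (no swap needed)
Insert 2:
  append 2 at index 5 → [-15, -11, 9, 11, 5, 2]
  2 < parent 9 at index 2, swap → [-15, -11, 2, 11, 5, 9]
Insert 19:
  append 19 at index 6 → [-15, -11, 2, 11, 5, 9, 19] (no swap needed)
Insert 16:
  append 16 at index 7 → [-15, -11, 2, 11, 5, 9, 19, 16] (no swap needed)

[-15, -11, 2, 11, 5, 9, 19, 16]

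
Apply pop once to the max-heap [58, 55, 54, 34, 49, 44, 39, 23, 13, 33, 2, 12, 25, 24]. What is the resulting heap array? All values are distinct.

remove root 58; move last element 24 to root → [24, 55, 54, 34, 49, 44, 39, 23, 13, 33, 2, 12, 25]
24 vs larger child 55 at index 1, swap → [55, 24, 54, 34, 49, 44, 39, 23, 13, 33, 2, 12, 25]
24 vs larger child 49 at index 4, swap → [55, 49, 54, 34, 24, 44, 39, 23, 13, 33, 2, 12, 25]
24 vs larger child 33 at index 9, swap → [55, 49, 54, 34, 33, 44, 39, 23, 13, 24, 2, 12, 25]

[55, 49, 54, 34, 33, 44, 39, 23, 13, 24, 2, 12, 25]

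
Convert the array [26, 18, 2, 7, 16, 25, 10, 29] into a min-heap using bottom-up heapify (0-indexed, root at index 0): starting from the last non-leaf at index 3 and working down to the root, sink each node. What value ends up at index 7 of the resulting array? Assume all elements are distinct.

29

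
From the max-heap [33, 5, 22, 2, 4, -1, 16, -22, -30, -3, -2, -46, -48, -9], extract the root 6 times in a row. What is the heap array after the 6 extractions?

[-1, -2, -9, -22, -3, -46, -30, -48]

extract-max #1 returns 33:
  remove root 33; move last element -9 to root → [-9, 5, 22, 2, 4, -1, 16, -22, -30, -3, -2, -46, -48]
  -9 vs larger child 22 at index 2, swap → [22, 5, -9, 2, 4, -1, 16, -22, -30, -3, -2, -46, -48]
  -9 vs larger child 16 at index 6, swap → [22, 5, 16, 2, 4, -1, -9, -22, -30, -3, -2, -46, -48]
extract-max #2 returns 22:
  remove root 22; move last element -48 to root → [-48, 5, 16, 2, 4, -1, -9, -22, -30, -3, -2, -46]
  -48 vs larger child 16 at index 2, swap → [16, 5, -48, 2, 4, -1, -9, -22, -30, -3, -2, -46]
  -48 vs larger child -1 at index 5, swap → [16, 5, -1, 2, 4, -48, -9, -22, -30, -3, -2, -46]
  -48 vs only child -46 at index 11, swap → [16, 5, -1, 2, 4, -46, -9, -22, -30, -3, -2, -48]
extract-max #3 returns 16:
  remove root 16; move last element -48 to root → [-48, 5, -1, 2, 4, -46, -9, -22, -30, -3, -2]
  -48 vs larger child 5 at index 1, swap → [5, -48, -1, 2, 4, -46, -9, -22, -30, -3, -2]
  -48 vs larger child 4 at index 4, swap → [5, 4, -1, 2, -48, -46, -9, -22, -30, -3, -2]
  -48 vs larger child -2 at index 10, swap → [5, 4, -1, 2, -2, -46, -9, -22, -30, -3, -48]
extract-max #4 returns 5:
  remove root 5; move last element -48 to root → [-48, 4, -1, 2, -2, -46, -9, -22, -30, -3]
  -48 vs larger child 4 at index 1, swap → [4, -48, -1, 2, -2, -46, -9, -22, -30, -3]
  -48 vs larger child 2 at index 3, swap → [4, 2, -1, -48, -2, -46, -9, -22, -30, -3]
  -48 vs larger child -22 at index 7, swap → [4, 2, -1, -22, -2, -46, -9, -48, -30, -3]
extract-max #5 returns 4:
  remove root 4; move last element -3 to root → [-3, 2, -1, -22, -2, -46, -9, -48, -30]
  -3 vs larger child 2 at index 1, swap → [2, -3, -1, -22, -2, -46, -9, -48, -30]
  -3 vs larger child -2 at index 4, swap → [2, -2, -1, -22, -3, -46, -9, -48, -30]
extract-max #6 returns 2:
  remove root 2; move last element -30 to root → [-30, -2, -1, -22, -3, -46, -9, -48]
  -30 vs larger child -1 at index 2, swap → [-1, -2, -30, -22, -3, -46, -9, -48]
  -30 vs larger child -9 at index 6, swap → [-1, -2, -9, -22, -3, -46, -30, -48]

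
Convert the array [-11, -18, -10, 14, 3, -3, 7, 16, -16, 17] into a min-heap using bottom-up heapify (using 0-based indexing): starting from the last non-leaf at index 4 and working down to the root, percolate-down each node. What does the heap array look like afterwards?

[-18, -16, -10, -11, 3, -3, 7, 16, 14, 17]

sift down from index 4: already satisfies heap property
sift down from index 3:
  14 vs smaller child -16 at index 8, swap → [-11, -18, -10, -16, 3, -3, 7, 16, 14, 17]
sift down from index 2: already satisfies heap property
sift down from index 1: already satisfies heap property
sift down from index 0:
  -11 vs smaller child -18 at index 1, swap → [-18, -11, -10, -16, 3, -3, 7, 16, 14, 17]
  -11 vs smaller child -16 at index 3, swap → [-18, -16, -10, -11, 3, -3, 7, 16, 14, 17]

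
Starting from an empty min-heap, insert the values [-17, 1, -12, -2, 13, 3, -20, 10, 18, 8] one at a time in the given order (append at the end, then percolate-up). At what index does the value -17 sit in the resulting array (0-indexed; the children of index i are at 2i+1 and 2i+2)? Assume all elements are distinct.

Insert -17:
  append -17 at index 0 → [-17] (no swap needed)
Insert 1:
  append 1 at index 1 → [-17, 1] (no swap needed)
Insert -12:
  append -12 at index 2 → [-17, 1, -12] (no swap needed)
Insert -2:
  append -2 at index 3 → [-17, 1, -12, -2]
  -2 < parent 1 at index 1, swap → [-17, -2, -12, 1]
Insert 13:
  append 13 at index 4 → [-17, -2, -12, 1, 13] (no swap needed)
Insert 3:
  append 3 at index 5 → [-17, -2, -12, 1, 13, 3] (no swap needed)
Insert -20:
  append -20 at index 6 → [-17, -2, -12, 1, 13, 3, -20]
  -20 < parent -12 at index 2, swap → [-17, -2, -20, 1, 13, 3, -12]
  -20 < parent -17 at index 0, swap → [-20, -2, -17, 1, 13, 3, -12]
Insert 10:
  append 10 at index 7 → [-20, -2, -17, 1, 13, 3, -12, 10] (no swap needed)
Insert 18:
  append 18 at index 8 → [-20, -2, -17, 1, 13, 3, -12, 10, 18] (no swap needed)
Insert 8:
  append 8 at index 9 → [-20, -2, -17, 1, 13, 3, -12, 10, 18, 8]
  8 < parent 13 at index 4, swap → [-20, -2, -17, 1, 8, 3, -12, 10, 18, 13]
resulting array: [-20, -2, -17, 1, 8, 3, -12, 10, 18, 13]

2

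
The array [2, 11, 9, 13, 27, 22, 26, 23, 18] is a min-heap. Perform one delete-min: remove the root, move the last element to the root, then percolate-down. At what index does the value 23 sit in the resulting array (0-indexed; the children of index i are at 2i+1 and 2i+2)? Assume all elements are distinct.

7

remove root 2; move last element 18 to root → [18, 11, 9, 13, 27, 22, 26, 23]
18 vs smaller child 9 at index 2, swap → [9, 11, 18, 13, 27, 22, 26, 23]
resulting array: [9, 11, 18, 13, 27, 22, 26, 23]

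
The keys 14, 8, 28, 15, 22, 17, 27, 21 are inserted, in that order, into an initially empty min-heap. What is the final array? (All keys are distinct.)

Insert 14:
  append 14 at index 0 → [14] (no swap needed)
Insert 8:
  append 8 at index 1 → [14, 8]
  8 < parent 14 at index 0, swap → [8, 14]
Insert 28:
  append 28 at index 2 → [8, 14, 28] (no swap needed)
Insert 15:
  append 15 at index 3 → [8, 14, 28, 15] (no swap needed)
Insert 22:
  append 22 at index 4 → [8, 14, 28, 15, 22] (no swap needed)
Insert 17:
  append 17 at index 5 → [8, 14, 28, 15, 22, 17]
  17 < parent 28 at index 2, swap → [8, 14, 17, 15, 22, 28]
Insert 27:
  append 27 at index 6 → [8, 14, 17, 15, 22, 28, 27] (no swap needed)
Insert 21:
  append 21 at index 7 → [8, 14, 17, 15, 22, 28, 27, 21] (no swap needed)

[8, 14, 17, 15, 22, 28, 27, 21]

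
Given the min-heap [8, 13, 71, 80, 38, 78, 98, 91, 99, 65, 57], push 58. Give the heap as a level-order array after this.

[8, 13, 58, 80, 38, 71, 98, 91, 99, 65, 57, 78]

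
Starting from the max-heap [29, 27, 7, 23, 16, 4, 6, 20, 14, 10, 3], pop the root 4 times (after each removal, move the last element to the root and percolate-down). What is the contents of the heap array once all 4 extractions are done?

[16, 14, 7, 3, 10, 4, 6]

extract-max #1 returns 29:
  remove root 29; move last element 3 to root → [3, 27, 7, 23, 16, 4, 6, 20, 14, 10]
  3 vs larger child 27 at index 1, swap → [27, 3, 7, 23, 16, 4, 6, 20, 14, 10]
  3 vs larger child 23 at index 3, swap → [27, 23, 7, 3, 16, 4, 6, 20, 14, 10]
  3 vs larger child 20 at index 7, swap → [27, 23, 7, 20, 16, 4, 6, 3, 14, 10]
extract-max #2 returns 27:
  remove root 27; move last element 10 to root → [10, 23, 7, 20, 16, 4, 6, 3, 14]
  10 vs larger child 23 at index 1, swap → [23, 10, 7, 20, 16, 4, 6, 3, 14]
  10 vs larger child 20 at index 3, swap → [23, 20, 7, 10, 16, 4, 6, 3, 14]
  10 vs larger child 14 at index 8, swap → [23, 20, 7, 14, 16, 4, 6, 3, 10]
extract-max #3 returns 23:
  remove root 23; move last element 10 to root → [10, 20, 7, 14, 16, 4, 6, 3]
  10 vs larger child 20 at index 1, swap → [20, 10, 7, 14, 16, 4, 6, 3]
  10 vs larger child 16 at index 4, swap → [20, 16, 7, 14, 10, 4, 6, 3]
extract-max #4 returns 20:
  remove root 20; move last element 3 to root → [3, 16, 7, 14, 10, 4, 6]
  3 vs larger child 16 at index 1, swap → [16, 3, 7, 14, 10, 4, 6]
  3 vs larger child 14 at index 3, swap → [16, 14, 7, 3, 10, 4, 6]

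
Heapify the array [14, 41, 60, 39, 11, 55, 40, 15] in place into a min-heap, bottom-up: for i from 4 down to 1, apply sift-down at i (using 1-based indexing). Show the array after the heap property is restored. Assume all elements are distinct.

[11, 14, 40, 15, 41, 55, 60, 39]

sift down from index 4:
  39 vs only child 15 at index 8, swap → [14, 41, 60, 15, 11, 55, 40, 39]
sift down from index 3:
  60 vs smaller child 40 at index 7, swap → [14, 41, 40, 15, 11, 55, 60, 39]
sift down from index 2:
  41 vs smaller child 11 at index 5, swap → [14, 11, 40, 15, 41, 55, 60, 39]
sift down from index 1:
  14 vs smaller child 11 at index 2, swap → [11, 14, 40, 15, 41, 55, 60, 39]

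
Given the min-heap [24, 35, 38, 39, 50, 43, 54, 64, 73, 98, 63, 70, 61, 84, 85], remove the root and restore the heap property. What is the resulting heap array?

[35, 39, 38, 64, 50, 43, 54, 85, 73, 98, 63, 70, 61, 84]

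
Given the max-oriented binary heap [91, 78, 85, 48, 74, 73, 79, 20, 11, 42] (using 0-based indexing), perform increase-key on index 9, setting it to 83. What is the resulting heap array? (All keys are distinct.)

[91, 83, 85, 48, 78, 73, 79, 20, 11, 74]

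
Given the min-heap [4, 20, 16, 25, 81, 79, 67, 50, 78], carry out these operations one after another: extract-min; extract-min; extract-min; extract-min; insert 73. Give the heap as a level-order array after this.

extract-min → returns 4:
  remove root 4; move last element 78 to root → [78, 20, 16, 25, 81, 79, 67, 50]
  78 vs smaller child 16 at index 2, swap → [16, 20, 78, 25, 81, 79, 67, 50]
  78 vs smaller child 67 at index 6, swap → [16, 20, 67, 25, 81, 79, 78, 50]
extract-min → returns 16:
  remove root 16; move last element 50 to root → [50, 20, 67, 25, 81, 79, 78]
  50 vs smaller child 20 at index 1, swap → [20, 50, 67, 25, 81, 79, 78]
  50 vs smaller child 25 at index 3, swap → [20, 25, 67, 50, 81, 79, 78]
extract-min → returns 20:
  remove root 20; move last element 78 to root → [78, 25, 67, 50, 81, 79]
  78 vs smaller child 25 at index 1, swap → [25, 78, 67, 50, 81, 79]
  78 vs smaller child 50 at index 3, swap → [25, 50, 67, 78, 81, 79]
extract-min → returns 25:
  remove root 25; move last element 79 to root → [79, 50, 67, 78, 81]
  79 vs smaller child 50 at index 1, swap → [50, 79, 67, 78, 81]
  79 vs smaller child 78 at index 3, swap → [50, 78, 67, 79, 81]
insert 73:
  append 73 at index 5 → [50, 78, 67, 79, 81, 73] (no swap needed)

[50, 78, 67, 79, 81, 73]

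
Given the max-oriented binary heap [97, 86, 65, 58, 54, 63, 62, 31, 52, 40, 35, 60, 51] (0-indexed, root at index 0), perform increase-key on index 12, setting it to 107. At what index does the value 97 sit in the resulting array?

2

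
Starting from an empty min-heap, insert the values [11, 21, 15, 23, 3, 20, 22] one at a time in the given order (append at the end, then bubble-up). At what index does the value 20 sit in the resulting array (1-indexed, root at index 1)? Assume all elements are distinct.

6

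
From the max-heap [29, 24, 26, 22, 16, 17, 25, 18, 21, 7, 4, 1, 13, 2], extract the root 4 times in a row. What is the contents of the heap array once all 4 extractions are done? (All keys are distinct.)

extract-max #1 returns 29:
  remove root 29; move last element 2 to root → [2, 24, 26, 22, 16, 17, 25, 18, 21, 7, 4, 1, 13]
  2 vs larger child 26 at index 2, swap → [26, 24, 2, 22, 16, 17, 25, 18, 21, 7, 4, 1, 13]
  2 vs larger child 25 at index 6, swap → [26, 24, 25, 22, 16, 17, 2, 18, 21, 7, 4, 1, 13]
extract-max #2 returns 26:
  remove root 26; move last element 13 to root → [13, 24, 25, 22, 16, 17, 2, 18, 21, 7, 4, 1]
  13 vs larger child 25 at index 2, swap → [25, 24, 13, 22, 16, 17, 2, 18, 21, 7, 4, 1]
  13 vs larger child 17 at index 5, swap → [25, 24, 17, 22, 16, 13, 2, 18, 21, 7, 4, 1]
extract-max #3 returns 25:
  remove root 25; move last element 1 to root → [1, 24, 17, 22, 16, 13, 2, 18, 21, 7, 4]
  1 vs larger child 24 at index 1, swap → [24, 1, 17, 22, 16, 13, 2, 18, 21, 7, 4]
  1 vs larger child 22 at index 3, swap → [24, 22, 17, 1, 16, 13, 2, 18, 21, 7, 4]
  1 vs larger child 21 at index 8, swap → [24, 22, 17, 21, 16, 13, 2, 18, 1, 7, 4]
extract-max #4 returns 24:
  remove root 24; move last element 4 to root → [4, 22, 17, 21, 16, 13, 2, 18, 1, 7]
  4 vs larger child 22 at index 1, swap → [22, 4, 17, 21, 16, 13, 2, 18, 1, 7]
  4 vs larger child 21 at index 3, swap → [22, 21, 17, 4, 16, 13, 2, 18, 1, 7]
  4 vs larger child 18 at index 7, swap → [22, 21, 17, 18, 16, 13, 2, 4, 1, 7]

[22, 21, 17, 18, 16, 13, 2, 4, 1, 7]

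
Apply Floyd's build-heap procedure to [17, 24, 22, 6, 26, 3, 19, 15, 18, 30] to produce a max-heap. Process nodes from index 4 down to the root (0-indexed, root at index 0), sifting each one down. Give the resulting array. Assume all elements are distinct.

[30, 26, 22, 18, 24, 3, 19, 15, 6, 17]

sift down from index 4:
  26 vs only child 30 at index 9, swap → [17, 24, 22, 6, 30, 3, 19, 15, 18, 26]
sift down from index 3:
  6 vs larger child 18 at index 8, swap → [17, 24, 22, 18, 30, 3, 19, 15, 6, 26]
sift down from index 2: already satisfies heap property
sift down from index 1:
  24 vs larger child 30 at index 4, swap → [17, 30, 22, 18, 24, 3, 19, 15, 6, 26]
  24 vs only child 26 at index 9, swap → [17, 30, 22, 18, 26, 3, 19, 15, 6, 24]
sift down from index 0:
  17 vs larger child 30 at index 1, swap → [30, 17, 22, 18, 26, 3, 19, 15, 6, 24]
  17 vs larger child 26 at index 4, swap → [30, 26, 22, 18, 17, 3, 19, 15, 6, 24]
  17 vs only child 24 at index 9, swap → [30, 26, 22, 18, 24, 3, 19, 15, 6, 17]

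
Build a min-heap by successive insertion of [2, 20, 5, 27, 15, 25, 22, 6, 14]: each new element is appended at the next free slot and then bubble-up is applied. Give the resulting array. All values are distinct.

[2, 6, 5, 14, 20, 25, 22, 27, 15]

Insert 2:
  append 2 at index 0 → [2] (no swap needed)
Insert 20:
  append 20 at index 1 → [2, 20] (no swap needed)
Insert 5:
  append 5 at index 2 → [2, 20, 5] (no swap needed)
Insert 27:
  append 27 at index 3 → [2, 20, 5, 27] (no swap needed)
Insert 15:
  append 15 at index 4 → [2, 20, 5, 27, 15]
  15 < parent 20 at index 1, swap → [2, 15, 5, 27, 20]
Insert 25:
  append 25 at index 5 → [2, 15, 5, 27, 20, 25] (no swap needed)
Insert 22:
  append 22 at index 6 → [2, 15, 5, 27, 20, 25, 22] (no swap needed)
Insert 6:
  append 6 at index 7 → [2, 15, 5, 27, 20, 25, 22, 6]
  6 < parent 27 at index 3, swap → [2, 15, 5, 6, 20, 25, 22, 27]
  6 < parent 15 at index 1, swap → [2, 6, 5, 15, 20, 25, 22, 27]
Insert 14:
  append 14 at index 8 → [2, 6, 5, 15, 20, 25, 22, 27, 14]
  14 < parent 15 at index 3, swap → [2, 6, 5, 14, 20, 25, 22, 27, 15]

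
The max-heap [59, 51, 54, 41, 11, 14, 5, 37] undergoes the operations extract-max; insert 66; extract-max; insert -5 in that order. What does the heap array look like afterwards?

extract-max → returns 59:
  remove root 59; move last element 37 to root → [37, 51, 54, 41, 11, 14, 5]
  37 vs larger child 54 at index 2, swap → [54, 51, 37, 41, 11, 14, 5]
insert 66:
  append 66 at index 7 → [54, 51, 37, 41, 11, 14, 5, 66]
  66 > parent 41 at index 3, swap → [54, 51, 37, 66, 11, 14, 5, 41]
  66 > parent 51 at index 1, swap → [54, 66, 37, 51, 11, 14, 5, 41]
  66 > parent 54 at index 0, swap → [66, 54, 37, 51, 11, 14, 5, 41]
extract-max → returns 66:
  remove root 66; move last element 41 to root → [41, 54, 37, 51, 11, 14, 5]
  41 vs larger child 54 at index 1, swap → [54, 41, 37, 51, 11, 14, 5]
  41 vs larger child 51 at index 3, swap → [54, 51, 37, 41, 11, 14, 5]
insert -5:
  append -5 at index 7 → [54, 51, 37, 41, 11, 14, 5, -5] (no swap needed)

[54, 51, 37, 41, 11, 14, 5, -5]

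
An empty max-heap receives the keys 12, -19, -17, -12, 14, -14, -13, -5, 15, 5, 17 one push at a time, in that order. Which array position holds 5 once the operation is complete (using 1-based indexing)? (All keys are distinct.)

11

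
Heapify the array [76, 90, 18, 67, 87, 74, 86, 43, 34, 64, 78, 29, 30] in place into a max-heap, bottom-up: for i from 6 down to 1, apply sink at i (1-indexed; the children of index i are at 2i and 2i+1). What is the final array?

sift down from index 6: already satisfies heap property
sift down from index 5: already satisfies heap property
sift down from index 4: already satisfies heap property
sift down from index 3:
  18 vs larger child 86 at index 7, swap → [76, 90, 86, 67, 87, 74, 18, 43, 34, 64, 78, 29, 30]
sift down from index 2: already satisfies heap property
sift down from index 1:
  76 vs larger child 90 at index 2, swap → [90, 76, 86, 67, 87, 74, 18, 43, 34, 64, 78, 29, 30]
  76 vs larger child 87 at index 5, swap → [90, 87, 86, 67, 76, 74, 18, 43, 34, 64, 78, 29, 30]
  76 vs larger child 78 at index 11, swap → [90, 87, 86, 67, 78, 74, 18, 43, 34, 64, 76, 29, 30]

[90, 87, 86, 67, 78, 74, 18, 43, 34, 64, 76, 29, 30]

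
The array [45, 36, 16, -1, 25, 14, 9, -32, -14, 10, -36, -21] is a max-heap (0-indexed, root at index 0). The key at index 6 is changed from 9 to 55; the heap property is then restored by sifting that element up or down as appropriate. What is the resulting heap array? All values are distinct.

set index 6 from 9 to 55 → [45, 36, 16, -1, 25, 14, 55, -32, -14, 10, -36, -21]
55 > parent 16 at index 2, swap → [45, 36, 55, -1, 25, 14, 16, -32, -14, 10, -36, -21]
55 > parent 45 at index 0, swap → [55, 36, 45, -1, 25, 14, 16, -32, -14, 10, -36, -21]

[55, 36, 45, -1, 25, 14, 16, -32, -14, 10, -36, -21]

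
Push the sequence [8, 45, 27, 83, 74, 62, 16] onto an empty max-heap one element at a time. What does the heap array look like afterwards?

[83, 74, 62, 8, 45, 27, 16]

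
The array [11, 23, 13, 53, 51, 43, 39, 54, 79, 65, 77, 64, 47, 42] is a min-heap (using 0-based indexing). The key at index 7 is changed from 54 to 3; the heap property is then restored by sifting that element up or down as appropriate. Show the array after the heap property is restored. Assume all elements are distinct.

[3, 11, 13, 23, 51, 43, 39, 53, 79, 65, 77, 64, 47, 42]

set index 7 from 54 to 3 → [11, 23, 13, 53, 51, 43, 39, 3, 79, 65, 77, 64, 47, 42]
3 < parent 53 at index 3, swap → [11, 23, 13, 3, 51, 43, 39, 53, 79, 65, 77, 64, 47, 42]
3 < parent 23 at index 1, swap → [11, 3, 13, 23, 51, 43, 39, 53, 79, 65, 77, 64, 47, 42]
3 < parent 11 at index 0, swap → [3, 11, 13, 23, 51, 43, 39, 53, 79, 65, 77, 64, 47, 42]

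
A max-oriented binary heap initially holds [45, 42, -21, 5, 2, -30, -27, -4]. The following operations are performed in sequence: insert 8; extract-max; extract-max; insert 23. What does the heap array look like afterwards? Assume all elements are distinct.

insert 8:
  append 8 at index 8 → [45, 42, -21, 5, 2, -30, -27, -4, 8]
  8 > parent 5 at index 3, swap → [45, 42, -21, 8, 2, -30, -27, -4, 5]
extract-max → returns 45:
  remove root 45; move last element 5 to root → [5, 42, -21, 8, 2, -30, -27, -4]
  5 vs larger child 42 at index 1, swap → [42, 5, -21, 8, 2, -30, -27, -4]
  5 vs larger child 8 at index 3, swap → [42, 8, -21, 5, 2, -30, -27, -4]
extract-max → returns 42:
  remove root 42; move last element -4 to root → [-4, 8, -21, 5, 2, -30, -27]
  -4 vs larger child 8 at index 1, swap → [8, -4, -21, 5, 2, -30, -27]
  -4 vs larger child 5 at index 3, swap → [8, 5, -21, -4, 2, -30, -27]
insert 23:
  append 23 at index 7 → [8, 5, -21, -4, 2, -30, -27, 23]
  23 > parent -4 at index 3, swap → [8, 5, -21, 23, 2, -30, -27, -4]
  23 > parent 5 at index 1, swap → [8, 23, -21, 5, 2, -30, -27, -4]
  23 > parent 8 at index 0, swap → [23, 8, -21, 5, 2, -30, -27, -4]

[23, 8, -21, 5, 2, -30, -27, -4]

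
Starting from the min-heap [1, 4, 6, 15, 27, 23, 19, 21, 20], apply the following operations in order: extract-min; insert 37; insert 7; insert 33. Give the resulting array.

[4, 7, 6, 20, 15, 23, 19, 21, 37, 27, 33]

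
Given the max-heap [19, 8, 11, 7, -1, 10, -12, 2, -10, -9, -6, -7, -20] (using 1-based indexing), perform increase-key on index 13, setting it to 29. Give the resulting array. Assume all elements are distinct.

[29, 8, 19, 7, -1, 11, -12, 2, -10, -9, -6, -7, 10]

set index 13 from -20 to 29 → [19, 8, 11, 7, -1, 10, -12, 2, -10, -9, -6, -7, 29]
29 > parent 10 at index 6, swap → [19, 8, 11, 7, -1, 29, -12, 2, -10, -9, -6, -7, 10]
29 > parent 11 at index 3, swap → [19, 8, 29, 7, -1, 11, -12, 2, -10, -9, -6, -7, 10]
29 > parent 19 at index 1, swap → [29, 8, 19, 7, -1, 11, -12, 2, -10, -9, -6, -7, 10]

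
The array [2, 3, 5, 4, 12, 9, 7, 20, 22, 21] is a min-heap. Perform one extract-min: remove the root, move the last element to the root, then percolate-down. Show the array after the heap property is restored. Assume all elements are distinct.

remove root 2; move last element 21 to root → [21, 3, 5, 4, 12, 9, 7, 20, 22]
21 vs smaller child 3 at index 1, swap → [3, 21, 5, 4, 12, 9, 7, 20, 22]
21 vs smaller child 4 at index 3, swap → [3, 4, 5, 21, 12, 9, 7, 20, 22]
21 vs smaller child 20 at index 7, swap → [3, 4, 5, 20, 12, 9, 7, 21, 22]

[3, 4, 5, 20, 12, 9, 7, 21, 22]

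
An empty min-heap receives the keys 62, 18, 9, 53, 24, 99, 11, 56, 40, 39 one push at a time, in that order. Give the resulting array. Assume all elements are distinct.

Insert 62:
  append 62 at index 0 → [62] (no swap needed)
Insert 18:
  append 18 at index 1 → [62, 18]
  18 < parent 62 at index 0, swap → [18, 62]
Insert 9:
  append 9 at index 2 → [18, 62, 9]
  9 < parent 18 at index 0, swap → [9, 62, 18]
Insert 53:
  append 53 at index 3 → [9, 62, 18, 53]
  53 < parent 62 at index 1, swap → [9, 53, 18, 62]
Insert 24:
  append 24 at index 4 → [9, 53, 18, 62, 24]
  24 < parent 53 at index 1, swap → [9, 24, 18, 62, 53]
Insert 99:
  append 99 at index 5 → [9, 24, 18, 62, 53, 99] (no swap needed)
Insert 11:
  append 11 at index 6 → [9, 24, 18, 62, 53, 99, 11]
  11 < parent 18 at index 2, swap → [9, 24, 11, 62, 53, 99, 18]
Insert 56:
  append 56 at index 7 → [9, 24, 11, 62, 53, 99, 18, 56]
  56 < parent 62 at index 3, swap → [9, 24, 11, 56, 53, 99, 18, 62]
Insert 40:
  append 40 at index 8 → [9, 24, 11, 56, 53, 99, 18, 62, 40]
  40 < parent 56 at index 3, swap → [9, 24, 11, 40, 53, 99, 18, 62, 56]
Insert 39:
  append 39 at index 9 → [9, 24, 11, 40, 53, 99, 18, 62, 56, 39]
  39 < parent 53 at index 4, swap → [9, 24, 11, 40, 39, 99, 18, 62, 56, 53]

[9, 24, 11, 40, 39, 99, 18, 62, 56, 53]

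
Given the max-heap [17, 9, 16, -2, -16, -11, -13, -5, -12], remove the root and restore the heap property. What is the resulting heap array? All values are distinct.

remove root 17; move last element -12 to root → [-12, 9, 16, -2, -16, -11, -13, -5]
-12 vs larger child 16 at index 2, swap → [16, 9, -12, -2, -16, -11, -13, -5]
-12 vs larger child -11 at index 5, swap → [16, 9, -11, -2, -16, -12, -13, -5]

[16, 9, -11, -2, -16, -12, -13, -5]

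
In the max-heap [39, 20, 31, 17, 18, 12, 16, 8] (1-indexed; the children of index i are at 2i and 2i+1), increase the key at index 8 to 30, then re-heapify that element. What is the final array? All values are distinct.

[39, 30, 31, 20, 18, 12, 16, 17]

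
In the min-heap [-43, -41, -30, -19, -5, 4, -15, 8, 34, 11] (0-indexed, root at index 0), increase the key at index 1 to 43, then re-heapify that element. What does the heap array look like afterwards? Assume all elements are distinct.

[-43, -19, -30, 8, -5, 4, -15, 43, 34, 11]

set index 1 from -41 to 43 → [-43, 43, -30, -19, -5, 4, -15, 8, 34, 11]
43 vs smaller child -19 at index 3, swap → [-43, -19, -30, 43, -5, 4, -15, 8, 34, 11]
43 vs smaller child 8 at index 7, swap → [-43, -19, -30, 8, -5, 4, -15, 43, 34, 11]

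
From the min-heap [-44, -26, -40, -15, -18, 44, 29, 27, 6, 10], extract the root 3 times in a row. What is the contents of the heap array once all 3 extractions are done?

[-18, -15, 10, 27, 6, 44, 29]

extract-min #1 returns -44:
  remove root -44; move last element 10 to root → [10, -26, -40, -15, -18, 44, 29, 27, 6]
  10 vs smaller child -40 at index 2, swap → [-40, -26, 10, -15, -18, 44, 29, 27, 6]
extract-min #2 returns -40:
  remove root -40; move last element 6 to root → [6, -26, 10, -15, -18, 44, 29, 27]
  6 vs smaller child -26 at index 1, swap → [-26, 6, 10, -15, -18, 44, 29, 27]
  6 vs smaller child -18 at index 4, swap → [-26, -18, 10, -15, 6, 44, 29, 27]
extract-min #3 returns -26:
  remove root -26; move last element 27 to root → [27, -18, 10, -15, 6, 44, 29]
  27 vs smaller child -18 at index 1, swap → [-18, 27, 10, -15, 6, 44, 29]
  27 vs smaller child -15 at index 3, swap → [-18, -15, 10, 27, 6, 44, 29]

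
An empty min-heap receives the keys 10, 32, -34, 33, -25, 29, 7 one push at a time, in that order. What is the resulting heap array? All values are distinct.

Insert 10:
  append 10 at index 0 → [10] (no swap needed)
Insert 32:
  append 32 at index 1 → [10, 32] (no swap needed)
Insert -34:
  append -34 at index 2 → [10, 32, -34]
  -34 < parent 10 at index 0, swap → [-34, 32, 10]
Insert 33:
  append 33 at index 3 → [-34, 32, 10, 33] (no swap needed)
Insert -25:
  append -25 at index 4 → [-34, 32, 10, 33, -25]
  -25 < parent 32 at index 1, swap → [-34, -25, 10, 33, 32]
Insert 29:
  append 29 at index 5 → [-34, -25, 10, 33, 32, 29] (no swap needed)
Insert 7:
  append 7 at index 6 → [-34, -25, 10, 33, 32, 29, 7]
  7 < parent 10 at index 2, swap → [-34, -25, 7, 33, 32, 29, 10]

[-34, -25, 7, 33, 32, 29, 10]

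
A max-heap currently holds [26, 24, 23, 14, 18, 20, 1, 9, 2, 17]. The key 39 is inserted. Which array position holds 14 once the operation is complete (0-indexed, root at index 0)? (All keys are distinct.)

3

append 39 at index 10 → [26, 24, 23, 14, 18, 20, 1, 9, 2, 17, 39]
39 > parent 18 at index 4, swap → [26, 24, 23, 14, 39, 20, 1, 9, 2, 17, 18]
39 > parent 24 at index 1, swap → [26, 39, 23, 14, 24, 20, 1, 9, 2, 17, 18]
39 > parent 26 at index 0, swap → [39, 26, 23, 14, 24, 20, 1, 9, 2, 17, 18]
resulting array: [39, 26, 23, 14, 24, 20, 1, 9, 2, 17, 18]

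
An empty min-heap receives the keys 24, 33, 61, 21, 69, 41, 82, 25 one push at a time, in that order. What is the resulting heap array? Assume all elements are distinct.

[21, 24, 41, 25, 69, 61, 82, 33]

Insert 24:
  append 24 at index 0 → [24] (no swap needed)
Insert 33:
  append 33 at index 1 → [24, 33] (no swap needed)
Insert 61:
  append 61 at index 2 → [24, 33, 61] (no swap needed)
Insert 21:
  append 21 at index 3 → [24, 33, 61, 21]
  21 < parent 33 at index 1, swap → [24, 21, 61, 33]
  21 < parent 24 at index 0, swap → [21, 24, 61, 33]
Insert 69:
  append 69 at index 4 → [21, 24, 61, 33, 69] (no swap needed)
Insert 41:
  append 41 at index 5 → [21, 24, 61, 33, 69, 41]
  41 < parent 61 at index 2, swap → [21, 24, 41, 33, 69, 61]
Insert 82:
  append 82 at index 6 → [21, 24, 41, 33, 69, 61, 82] (no swap needed)
Insert 25:
  append 25 at index 7 → [21, 24, 41, 33, 69, 61, 82, 25]
  25 < parent 33 at index 3, swap → [21, 24, 41, 25, 69, 61, 82, 33]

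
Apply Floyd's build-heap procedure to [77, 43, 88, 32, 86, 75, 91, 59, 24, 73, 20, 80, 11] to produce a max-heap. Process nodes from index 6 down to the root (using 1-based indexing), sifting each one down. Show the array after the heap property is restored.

[91, 86, 88, 59, 73, 80, 77, 32, 24, 43, 20, 75, 11]

sift down from index 6:
  75 vs larger child 80 at index 12, swap → [77, 43, 88, 32, 86, 80, 91, 59, 24, 73, 20, 75, 11]
sift down from index 5: already satisfies heap property
sift down from index 4:
  32 vs larger child 59 at index 8, swap → [77, 43, 88, 59, 86, 80, 91, 32, 24, 73, 20, 75, 11]
sift down from index 3:
  88 vs larger child 91 at index 7, swap → [77, 43, 91, 59, 86, 80, 88, 32, 24, 73, 20, 75, 11]
sift down from index 2:
  43 vs larger child 86 at index 5, swap → [77, 86, 91, 59, 43, 80, 88, 32, 24, 73, 20, 75, 11]
  43 vs larger child 73 at index 10, swap → [77, 86, 91, 59, 73, 80, 88, 32, 24, 43, 20, 75, 11]
sift down from index 1:
  77 vs larger child 91 at index 3, swap → [91, 86, 77, 59, 73, 80, 88, 32, 24, 43, 20, 75, 11]
  77 vs larger child 88 at index 7, swap → [91, 86, 88, 59, 73, 80, 77, 32, 24, 43, 20, 75, 11]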